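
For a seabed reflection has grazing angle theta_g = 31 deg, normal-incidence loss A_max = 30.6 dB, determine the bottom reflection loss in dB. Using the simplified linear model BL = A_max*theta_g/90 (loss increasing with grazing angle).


BL = A_max * theta_g / 90 = 30.6 * 31 / 90 = 10.54

10.54 dB


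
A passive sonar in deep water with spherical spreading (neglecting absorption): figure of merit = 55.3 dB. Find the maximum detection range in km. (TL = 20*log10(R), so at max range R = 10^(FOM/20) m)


At max range FOM = TL, so 20*log10(R) = 55.3
R = 10^(55.3/20) = 582.1 m = 0.58 km

0.58 km


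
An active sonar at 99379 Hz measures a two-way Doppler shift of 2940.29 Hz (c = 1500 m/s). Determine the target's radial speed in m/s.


From fd = 2*f*v/c, v = c*fd/(2*f) = 1500 * 2940.29 / (2*99379) = 22.19

22.19 m/s


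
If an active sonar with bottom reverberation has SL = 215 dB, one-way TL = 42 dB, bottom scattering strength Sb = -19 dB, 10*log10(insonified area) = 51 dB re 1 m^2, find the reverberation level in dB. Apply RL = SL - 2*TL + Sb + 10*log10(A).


RL = SL - 2*TL + Sb + 10*log10(A) = 215 - 2*42 + (-19) + 51 = 163

163 dB


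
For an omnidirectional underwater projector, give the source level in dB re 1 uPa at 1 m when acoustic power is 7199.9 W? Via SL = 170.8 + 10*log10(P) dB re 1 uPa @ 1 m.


SL = 170.8 + 10*log10(7199.9) = 170.8 + 38.57 = 209.37

209.37 dB


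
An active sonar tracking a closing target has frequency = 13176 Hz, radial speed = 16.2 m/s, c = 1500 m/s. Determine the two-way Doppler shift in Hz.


284.6 Hz


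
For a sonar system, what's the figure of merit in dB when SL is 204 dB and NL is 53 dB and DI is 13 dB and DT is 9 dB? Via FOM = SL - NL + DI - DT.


155 dB


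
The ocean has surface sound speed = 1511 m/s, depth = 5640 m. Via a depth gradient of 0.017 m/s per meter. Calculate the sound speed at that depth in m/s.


1606.88 m/s


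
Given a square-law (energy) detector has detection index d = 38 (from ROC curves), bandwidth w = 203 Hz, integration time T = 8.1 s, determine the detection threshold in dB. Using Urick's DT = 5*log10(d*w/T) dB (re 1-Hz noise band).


DT = 5*log10(d*w/T) = 5*log10(38 * 203 / 8.1) = 5*log10(952.35) = 14.89

14.89 dB


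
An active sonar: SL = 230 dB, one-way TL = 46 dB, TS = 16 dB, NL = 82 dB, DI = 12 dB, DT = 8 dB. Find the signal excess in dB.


SE = SL - 2*TL + TS - NL + DI - DT = 230 - 2*46 + (16) - 82 + 12 - 8 = 76

76 dB


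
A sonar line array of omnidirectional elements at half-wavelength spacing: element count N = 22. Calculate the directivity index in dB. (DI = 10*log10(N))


DI = 10*log10(22) = 13.42

13.42 dB


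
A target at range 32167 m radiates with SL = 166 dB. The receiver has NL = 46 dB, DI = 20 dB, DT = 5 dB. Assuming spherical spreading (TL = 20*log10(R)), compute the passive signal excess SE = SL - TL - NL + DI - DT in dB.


44.85 dB


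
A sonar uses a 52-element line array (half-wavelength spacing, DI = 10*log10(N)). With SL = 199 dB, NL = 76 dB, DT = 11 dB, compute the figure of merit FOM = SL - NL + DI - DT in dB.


Step 1: DI = 10*log10(52) = 17.16 dB
Step 2: FOM = SL - NL + DI - DT = 199 - 76 + 17.16 - 11 = 129.16

129.16 dB


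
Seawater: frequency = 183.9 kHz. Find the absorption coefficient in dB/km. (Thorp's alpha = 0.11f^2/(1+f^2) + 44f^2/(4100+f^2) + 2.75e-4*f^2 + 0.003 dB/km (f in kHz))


48.656 dB/km


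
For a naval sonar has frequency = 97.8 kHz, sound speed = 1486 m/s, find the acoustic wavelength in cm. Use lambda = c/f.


1.52 cm


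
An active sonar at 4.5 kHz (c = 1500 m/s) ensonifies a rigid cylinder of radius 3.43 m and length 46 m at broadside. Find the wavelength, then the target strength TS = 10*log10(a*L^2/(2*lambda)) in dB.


Step 1: lambda = c/f = 1500/4500 = 0.33333 m
Step 2: TS = 10*log10(a*L^2/(2*lambda)) = 10*log10(3.43*46^2/(2*0.33333)) = 40.37

40.37 dB


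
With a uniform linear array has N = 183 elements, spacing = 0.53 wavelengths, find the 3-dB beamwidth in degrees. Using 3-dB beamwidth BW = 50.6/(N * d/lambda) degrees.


0.52 deg


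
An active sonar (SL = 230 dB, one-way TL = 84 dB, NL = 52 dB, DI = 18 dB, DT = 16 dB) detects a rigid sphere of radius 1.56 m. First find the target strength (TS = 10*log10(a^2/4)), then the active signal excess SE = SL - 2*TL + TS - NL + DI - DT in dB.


Step 1: TS = 10*log10(1.56^2/4) = -2.16 dB
Step 2: SE = SL - 2*TL + TS - NL + DI - DT = 230 - 2*84 + (-2.16) - 52 + 18 - 16 = 9.84

9.84 dB


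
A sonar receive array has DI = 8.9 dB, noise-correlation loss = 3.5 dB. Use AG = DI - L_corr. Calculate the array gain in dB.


AG = DI - L_corr = 8.9 - 3.5 = 5.4

5.4 dB


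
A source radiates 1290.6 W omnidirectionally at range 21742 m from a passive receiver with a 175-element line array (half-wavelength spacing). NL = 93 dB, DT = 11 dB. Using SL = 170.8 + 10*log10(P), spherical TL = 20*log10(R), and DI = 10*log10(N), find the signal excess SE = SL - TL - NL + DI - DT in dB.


Step 1: SL = 170.8 + 10*log10(1290.6) = 201.91 dB
Step 2: TL = 20*log10(21742) = 86.75 dB
Step 3: DI = 10*log10(175) = 22.43 dB
Step 4: SE = SL - TL - NL + DI - DT = 201.91 - 86.75 - 93 + 22.43 - 11 = 33.59

33.59 dB


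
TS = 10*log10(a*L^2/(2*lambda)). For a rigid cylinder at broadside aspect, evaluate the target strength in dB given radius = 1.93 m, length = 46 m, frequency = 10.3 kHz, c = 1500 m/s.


41.47 dB


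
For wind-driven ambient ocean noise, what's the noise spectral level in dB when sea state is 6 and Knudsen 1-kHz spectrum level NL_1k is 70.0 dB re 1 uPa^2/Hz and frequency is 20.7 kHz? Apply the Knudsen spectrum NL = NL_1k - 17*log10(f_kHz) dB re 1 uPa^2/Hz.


NL = NL_1k - 17*log10(f_kHz) = 70.0 - 17*log10(20.7) = 70.0 - (22.37) = 47.63

47.63 dB


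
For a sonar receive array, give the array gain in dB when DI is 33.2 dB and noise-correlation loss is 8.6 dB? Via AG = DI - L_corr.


AG = DI - L_corr = 33.2 - 8.6 = 24.6

24.6 dB


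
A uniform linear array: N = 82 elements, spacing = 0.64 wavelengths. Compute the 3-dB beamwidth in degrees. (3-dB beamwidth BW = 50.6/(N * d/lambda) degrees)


0.96 deg


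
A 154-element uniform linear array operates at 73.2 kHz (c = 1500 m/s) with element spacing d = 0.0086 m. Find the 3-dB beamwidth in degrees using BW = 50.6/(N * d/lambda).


Step 1: lambda = 1500/73200 = 0.02049 m
Step 2: d/lambda = 0.0086/0.02049 = 0.4197
Step 3: BW = 50.6/(N * d/lambda) = 50.6/(154 * 0.4197) = 0.78

0.78 deg


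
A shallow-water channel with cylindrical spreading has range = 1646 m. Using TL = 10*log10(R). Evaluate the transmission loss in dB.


TL = 10*log10(1646) = 32.16

32.16 dB


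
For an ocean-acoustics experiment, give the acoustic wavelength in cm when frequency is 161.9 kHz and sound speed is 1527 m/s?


0.94 cm


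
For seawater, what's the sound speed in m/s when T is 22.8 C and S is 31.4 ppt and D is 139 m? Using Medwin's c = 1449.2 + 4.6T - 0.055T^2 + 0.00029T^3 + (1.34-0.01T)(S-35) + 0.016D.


c = 1449.2 + 4.6*22.8 - 0.055*22.8^2 + 0.00029*22.8^3 + (1.34 - 0.01*22.8)*(31.4 - 35) + 0.016*139 = 1527.15

1527.15 m/s


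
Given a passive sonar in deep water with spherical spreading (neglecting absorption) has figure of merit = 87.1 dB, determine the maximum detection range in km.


At max range FOM = TL, so 20*log10(R) = 87.1
R = 10^(87.1/20) = 22646.44 m = 22.65 km

22.65 km


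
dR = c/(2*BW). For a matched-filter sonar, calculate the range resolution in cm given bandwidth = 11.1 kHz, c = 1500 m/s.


dR = c/(2*BW) = 1500 / (2 * 11.1e3) = 0.0676 m = 6.76 cm

6.76 cm


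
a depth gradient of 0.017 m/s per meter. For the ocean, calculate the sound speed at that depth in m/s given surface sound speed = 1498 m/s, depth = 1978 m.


c = 1498 + 0.017 * 1978 = 1531.626

1531.626 m/s


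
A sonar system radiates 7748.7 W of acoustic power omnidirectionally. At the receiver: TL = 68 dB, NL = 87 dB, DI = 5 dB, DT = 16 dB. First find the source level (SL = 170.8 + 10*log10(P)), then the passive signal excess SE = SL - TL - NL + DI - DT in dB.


Step 1: SL = 170.8 + 10*log10(7748.7) = 209.69 dB
Step 2: SE = SL - TL - NL + DI - DT = 209.69 - 68 - 87 + 5 - 16 = 43.69

43.69 dB


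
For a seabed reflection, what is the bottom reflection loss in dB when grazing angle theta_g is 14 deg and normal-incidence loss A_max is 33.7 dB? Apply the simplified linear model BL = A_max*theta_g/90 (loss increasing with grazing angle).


BL = A_max * theta_g / 90 = 33.7 * 14 / 90 = 5.24

5.24 dB


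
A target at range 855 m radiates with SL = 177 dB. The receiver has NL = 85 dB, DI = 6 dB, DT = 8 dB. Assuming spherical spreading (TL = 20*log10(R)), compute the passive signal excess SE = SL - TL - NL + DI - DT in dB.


Step 1: TL = 20*log10(855) = 58.64 dB
Step 2: SE = 177 - 58.64 - 85 + 6 - 8 = 31.36

31.36 dB


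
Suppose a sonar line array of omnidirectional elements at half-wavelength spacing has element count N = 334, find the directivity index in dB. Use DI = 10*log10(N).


DI = 10*log10(334) = 25.24

25.24 dB


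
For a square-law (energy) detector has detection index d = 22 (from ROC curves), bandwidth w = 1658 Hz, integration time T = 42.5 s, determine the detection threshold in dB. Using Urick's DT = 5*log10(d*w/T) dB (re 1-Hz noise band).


DT = 5*log10(d*w/T) = 5*log10(22 * 1658 / 42.5) = 5*log10(858.26) = 14.67

14.67 dB


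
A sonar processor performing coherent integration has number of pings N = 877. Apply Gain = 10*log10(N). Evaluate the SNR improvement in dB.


Gain = 10*log10(877) = 29.43

29.43 dB


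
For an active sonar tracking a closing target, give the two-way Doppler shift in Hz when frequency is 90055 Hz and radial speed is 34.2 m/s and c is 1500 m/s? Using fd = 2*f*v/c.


4106.51 Hz


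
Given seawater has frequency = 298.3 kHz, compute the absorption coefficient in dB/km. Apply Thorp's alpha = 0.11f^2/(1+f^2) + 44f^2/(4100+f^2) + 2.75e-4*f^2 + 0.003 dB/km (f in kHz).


f^2 = 88982.89
alpha = 0.11*88982.89/(1+88982.89) + 44*88982.89/(4100+88982.89) + 2.75e-4*88982.89 + 0.003 = 66.645

66.645 dB/km


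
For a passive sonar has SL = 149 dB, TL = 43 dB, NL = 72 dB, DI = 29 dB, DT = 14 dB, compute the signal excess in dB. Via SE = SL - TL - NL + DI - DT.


49 dB


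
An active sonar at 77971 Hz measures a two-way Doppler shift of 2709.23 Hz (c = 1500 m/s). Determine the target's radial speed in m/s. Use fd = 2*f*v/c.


From fd = 2*f*v/c, v = c*fd/(2*f) = 1500 * 2709.23 / (2*77971) = 26.06

26.06 m/s


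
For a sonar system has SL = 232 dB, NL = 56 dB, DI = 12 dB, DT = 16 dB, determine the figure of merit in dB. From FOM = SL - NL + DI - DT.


172 dB


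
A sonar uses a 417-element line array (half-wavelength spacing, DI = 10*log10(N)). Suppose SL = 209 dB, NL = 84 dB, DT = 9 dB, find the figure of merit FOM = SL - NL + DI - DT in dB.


Step 1: DI = 10*log10(417) = 26.2 dB
Step 2: FOM = SL - NL + DI - DT = 209 - 84 + 26.2 - 9 = 142.2

142.2 dB


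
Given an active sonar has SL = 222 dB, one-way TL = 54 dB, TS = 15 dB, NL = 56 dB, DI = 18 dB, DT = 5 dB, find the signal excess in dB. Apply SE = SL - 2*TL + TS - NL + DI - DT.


SE = SL - 2*TL + TS - NL + DI - DT = 222 - 2*54 + (15) - 56 + 18 - 5 = 86

86 dB


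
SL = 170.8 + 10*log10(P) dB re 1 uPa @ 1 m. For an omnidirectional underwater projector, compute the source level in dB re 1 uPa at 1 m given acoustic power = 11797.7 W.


SL = 170.8 + 10*log10(11797.7) = 170.8 + 40.72 = 211.52

211.52 dB


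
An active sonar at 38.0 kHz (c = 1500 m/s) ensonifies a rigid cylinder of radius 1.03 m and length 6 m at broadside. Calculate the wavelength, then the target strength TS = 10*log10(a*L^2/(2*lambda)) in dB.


Step 1: lambda = c/f = 1500/38000 = 0.03947 m
Step 2: TS = 10*log10(a*L^2/(2*lambda)) = 10*log10(1.03*6^2/(2*0.03947)) = 26.72

26.72 dB


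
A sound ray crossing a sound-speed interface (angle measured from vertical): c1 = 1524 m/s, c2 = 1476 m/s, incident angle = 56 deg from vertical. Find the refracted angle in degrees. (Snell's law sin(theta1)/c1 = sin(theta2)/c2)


sin(theta2) = (c2/c1)*sin(theta1) = (1476/1524)*sin(56 deg) = 0.80293
theta2 = arcsin(0.80293) = 53.41

53.41 deg


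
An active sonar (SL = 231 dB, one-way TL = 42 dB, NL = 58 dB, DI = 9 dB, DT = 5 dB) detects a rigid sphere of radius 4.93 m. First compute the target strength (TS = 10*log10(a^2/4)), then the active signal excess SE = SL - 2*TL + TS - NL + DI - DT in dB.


Step 1: TS = 10*log10(4.93^2/4) = 7.84 dB
Step 2: SE = SL - 2*TL + TS - NL + DI - DT = 231 - 2*42 + (7.84) - 58 + 9 - 5 = 100.84

100.84 dB


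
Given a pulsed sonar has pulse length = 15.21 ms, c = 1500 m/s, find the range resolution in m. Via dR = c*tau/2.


dR = c*tau/2 = 1500 * 15.21e-3 / 2 = 11.4075

11.4075 m


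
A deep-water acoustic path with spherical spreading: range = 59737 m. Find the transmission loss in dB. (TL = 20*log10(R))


TL = 20*log10(59737) = 95.52

95.52 dB


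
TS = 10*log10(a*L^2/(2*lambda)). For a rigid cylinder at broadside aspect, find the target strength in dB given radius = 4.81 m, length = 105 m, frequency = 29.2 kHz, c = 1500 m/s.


lambda = 1500/29200 = 0.05137 m
TS = 10*log10(4.81*105^2/(2*0.05137)) = 57.13

57.13 dB


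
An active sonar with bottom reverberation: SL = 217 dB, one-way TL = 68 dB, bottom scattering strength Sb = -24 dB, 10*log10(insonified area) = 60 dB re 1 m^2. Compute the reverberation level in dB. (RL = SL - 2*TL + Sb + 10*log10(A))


RL = SL - 2*TL + Sb + 10*log10(A) = 217 - 2*68 + (-24) + 60 = 117

117 dB


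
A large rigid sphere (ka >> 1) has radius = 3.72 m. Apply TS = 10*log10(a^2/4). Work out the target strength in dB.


TS = 10*log10(3.72^2 / 4) = 10*log10(3.4596) = 5.39

5.39 dB


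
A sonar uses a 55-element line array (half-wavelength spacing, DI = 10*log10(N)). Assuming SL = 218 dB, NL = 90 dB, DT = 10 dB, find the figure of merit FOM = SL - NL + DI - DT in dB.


Step 1: DI = 10*log10(55) = 17.4 dB
Step 2: FOM = SL - NL + DI - DT = 218 - 90 + 17.4 - 10 = 135.4

135.4 dB


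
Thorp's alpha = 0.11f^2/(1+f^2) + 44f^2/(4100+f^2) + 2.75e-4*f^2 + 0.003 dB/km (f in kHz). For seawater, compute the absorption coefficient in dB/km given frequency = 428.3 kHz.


f^2 = 183440.89
alpha = 0.11*183440.89/(1+183440.89) + 44*183440.89/(4100+183440.89) + 2.75e-4*183440.89 + 0.003 = 93.597

93.597 dB/km


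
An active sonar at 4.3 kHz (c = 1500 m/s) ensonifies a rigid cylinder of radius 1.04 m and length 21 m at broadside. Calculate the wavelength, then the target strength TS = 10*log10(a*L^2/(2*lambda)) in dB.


Step 1: lambda = c/f = 1500/4300 = 0.34884 m
Step 2: TS = 10*log10(a*L^2/(2*lambda)) = 10*log10(1.04*21^2/(2*0.34884)) = 28.18

28.18 dB


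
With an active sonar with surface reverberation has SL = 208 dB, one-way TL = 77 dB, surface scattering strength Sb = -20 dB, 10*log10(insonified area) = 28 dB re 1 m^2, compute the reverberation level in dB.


62 dB


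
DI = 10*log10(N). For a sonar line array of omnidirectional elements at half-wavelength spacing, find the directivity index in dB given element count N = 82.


19.14 dB


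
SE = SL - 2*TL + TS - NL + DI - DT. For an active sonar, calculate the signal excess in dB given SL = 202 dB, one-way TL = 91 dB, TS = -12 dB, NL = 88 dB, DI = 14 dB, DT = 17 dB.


SE = SL - 2*TL + TS - NL + DI - DT = 202 - 2*91 + (-12) - 88 + 14 - 17 = -83

-83 dB


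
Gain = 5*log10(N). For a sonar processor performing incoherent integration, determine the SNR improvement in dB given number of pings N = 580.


Gain = 5*log10(580) = 13.82

13.82 dB


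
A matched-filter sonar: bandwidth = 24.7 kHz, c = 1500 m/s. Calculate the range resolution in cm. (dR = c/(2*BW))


dR = c/(2*BW) = 1500 / (2 * 24.7e3) = 0.0304 m = 3.04 cm

3.04 cm


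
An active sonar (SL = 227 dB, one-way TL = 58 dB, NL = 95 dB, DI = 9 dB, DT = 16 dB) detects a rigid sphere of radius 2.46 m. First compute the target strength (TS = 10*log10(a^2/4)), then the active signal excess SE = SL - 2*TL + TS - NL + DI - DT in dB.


Step 1: TS = 10*log10(2.46^2/4) = 1.8 dB
Step 2: SE = SL - 2*TL + TS - NL + DI - DT = 227 - 2*58 + (1.8) - 95 + 9 - 16 = 10.8

10.8 dB


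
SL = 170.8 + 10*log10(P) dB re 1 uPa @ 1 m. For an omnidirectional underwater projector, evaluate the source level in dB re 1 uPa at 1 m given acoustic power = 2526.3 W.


204.82 dB


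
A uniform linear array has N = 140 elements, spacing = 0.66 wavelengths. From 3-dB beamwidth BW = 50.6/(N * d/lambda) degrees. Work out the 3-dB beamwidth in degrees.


BW = 50.6 / (140 * 0.66) = 50.6 / 92.4 = 0.55

0.55 deg


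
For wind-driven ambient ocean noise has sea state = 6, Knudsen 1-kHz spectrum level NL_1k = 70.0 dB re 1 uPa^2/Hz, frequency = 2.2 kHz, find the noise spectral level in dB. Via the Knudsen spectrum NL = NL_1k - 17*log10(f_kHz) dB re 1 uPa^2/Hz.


NL = NL_1k - 17*log10(f_kHz) = 70.0 - 17*log10(2.2) = 70.0 - (5.82) = 64.18

64.18 dB


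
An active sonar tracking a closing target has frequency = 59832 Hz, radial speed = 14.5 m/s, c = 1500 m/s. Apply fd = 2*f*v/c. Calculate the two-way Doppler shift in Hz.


1156.75 Hz


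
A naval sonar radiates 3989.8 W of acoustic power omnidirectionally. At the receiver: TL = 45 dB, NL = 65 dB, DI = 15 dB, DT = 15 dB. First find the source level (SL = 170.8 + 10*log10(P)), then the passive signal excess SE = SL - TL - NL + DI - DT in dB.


Step 1: SL = 170.8 + 10*log10(3989.8) = 206.81 dB
Step 2: SE = SL - TL - NL + DI - DT = 206.81 - 45 - 65 + 15 - 15 = 96.81

96.81 dB


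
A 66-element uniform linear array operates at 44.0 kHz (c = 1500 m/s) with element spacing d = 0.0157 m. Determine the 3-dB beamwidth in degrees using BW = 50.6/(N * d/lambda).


Step 1: lambda = 1500/44000 = 0.03409 m
Step 2: d/lambda = 0.0157/0.03409 = 0.4605
Step 3: BW = 50.6/(N * d/lambda) = 50.6/(66 * 0.4605) = 1.66

1.66 deg


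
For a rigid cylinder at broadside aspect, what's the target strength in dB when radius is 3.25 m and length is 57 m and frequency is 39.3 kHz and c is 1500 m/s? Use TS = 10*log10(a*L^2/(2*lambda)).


lambda = 1500/39300 = 0.03817 m
TS = 10*log10(3.25*57^2/(2*0.03817)) = 51.41

51.41 dB


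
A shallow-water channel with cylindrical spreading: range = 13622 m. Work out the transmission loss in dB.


41.34 dB


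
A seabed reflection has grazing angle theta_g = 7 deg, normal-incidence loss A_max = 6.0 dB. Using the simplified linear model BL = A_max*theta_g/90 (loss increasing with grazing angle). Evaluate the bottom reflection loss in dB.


BL = A_max * theta_g / 90 = 6.0 * 7 / 90 = 0.47

0.47 dB


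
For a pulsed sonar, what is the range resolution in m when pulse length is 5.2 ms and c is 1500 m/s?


3.9 m


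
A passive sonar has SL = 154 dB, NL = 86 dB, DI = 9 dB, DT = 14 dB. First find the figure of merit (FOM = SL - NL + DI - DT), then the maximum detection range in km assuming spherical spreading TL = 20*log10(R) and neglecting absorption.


Step 1: FOM = SL - NL + DI - DT = 154 - 86 + 9 - 14 = 63 dB
Step 2: at max range FOM = TL = 20*log10(R), so R = 10^(63/20) = 1412.54 m = 1.41 km

1.41 km


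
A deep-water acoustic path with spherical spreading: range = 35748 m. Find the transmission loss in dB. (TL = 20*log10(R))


TL = 20*log10(35748) = 91.07

91.07 dB


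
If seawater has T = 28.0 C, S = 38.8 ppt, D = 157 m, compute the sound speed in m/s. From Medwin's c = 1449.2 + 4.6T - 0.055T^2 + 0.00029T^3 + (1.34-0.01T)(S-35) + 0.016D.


c = 1449.2 + 4.6*28.0 - 0.055*28.0^2 + 0.00029*28.0^3 + (1.34 - 0.01*28.0)*(38.8 - 35) + 0.016*157 = 1547.79

1547.79 m/s


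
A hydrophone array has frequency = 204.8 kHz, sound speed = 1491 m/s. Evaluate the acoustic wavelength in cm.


0.73 cm


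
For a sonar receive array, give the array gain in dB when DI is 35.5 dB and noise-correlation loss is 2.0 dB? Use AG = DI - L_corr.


33.5 dB


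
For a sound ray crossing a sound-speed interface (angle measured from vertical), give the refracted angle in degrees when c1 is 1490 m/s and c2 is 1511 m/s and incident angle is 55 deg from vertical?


sin(theta2) = (c2/c1)*sin(theta1) = (1511/1490)*sin(55 deg) = 0.8307
theta2 = arcsin(0.8307) = 56.17

56.17 deg


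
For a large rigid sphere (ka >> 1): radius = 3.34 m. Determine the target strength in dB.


4.45 dB


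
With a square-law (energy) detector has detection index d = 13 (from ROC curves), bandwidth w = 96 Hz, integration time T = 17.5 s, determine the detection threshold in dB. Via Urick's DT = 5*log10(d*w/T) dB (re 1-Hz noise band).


9.27 dB


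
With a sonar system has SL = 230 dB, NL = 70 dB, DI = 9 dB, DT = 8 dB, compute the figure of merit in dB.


FOM = SL - NL + DI - DT = 230 - 70 + 9 - 8 = 161

161 dB


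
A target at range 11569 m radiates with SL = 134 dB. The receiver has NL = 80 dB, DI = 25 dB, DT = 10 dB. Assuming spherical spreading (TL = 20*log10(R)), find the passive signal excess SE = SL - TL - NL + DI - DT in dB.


Step 1: TL = 20*log10(11569) = 81.27 dB
Step 2: SE = 134 - 81.27 - 80 + 25 - 10 = -12.27

-12.27 dB


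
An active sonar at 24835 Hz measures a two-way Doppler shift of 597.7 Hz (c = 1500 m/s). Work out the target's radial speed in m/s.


From fd = 2*f*v/c, v = c*fd/(2*f) = 1500 * 597.7 / (2*24835) = 18.05

18.05 m/s


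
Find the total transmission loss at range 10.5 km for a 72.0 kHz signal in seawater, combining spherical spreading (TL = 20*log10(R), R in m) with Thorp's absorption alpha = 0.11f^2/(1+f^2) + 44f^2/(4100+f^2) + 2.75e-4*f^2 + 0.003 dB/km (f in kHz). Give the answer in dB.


Step 1 (Thorp): alpha = 0.11*5184.0/(1+5184.0) + 44*5184.0/(4100+5184.0) + 2.75e-4*5184.0 + 0.003 = 26.1073 dB/km
Step 2: TL_spread = 20*log10(10500) = 80.42 dB
Step 3: TL_abs = alpha*R = 26.1073 * 10.5 = 274.13 dB
Step 4: TL_total = 80.42 + 274.13 = 354.55

354.55 dB


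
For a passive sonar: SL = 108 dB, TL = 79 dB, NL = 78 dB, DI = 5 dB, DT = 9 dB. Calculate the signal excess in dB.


SE = SL - TL - NL + DI - DT = 108 - 79 - 78 + 5 - 9 = -53

-53 dB


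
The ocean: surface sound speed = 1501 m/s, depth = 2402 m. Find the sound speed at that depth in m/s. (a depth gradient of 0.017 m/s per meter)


1541.834 m/s


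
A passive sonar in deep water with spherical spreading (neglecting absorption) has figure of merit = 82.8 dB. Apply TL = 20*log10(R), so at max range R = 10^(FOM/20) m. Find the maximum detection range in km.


At max range FOM = TL, so 20*log10(R) = 82.8
R = 10^(82.8/20) = 13803.84 m = 13.8 km

13.8 km


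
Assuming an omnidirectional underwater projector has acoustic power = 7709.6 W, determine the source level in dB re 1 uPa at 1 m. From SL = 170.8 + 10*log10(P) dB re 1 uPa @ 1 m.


SL = 170.8 + 10*log10(7709.6) = 170.8 + 38.87 = 209.67

209.67 dB


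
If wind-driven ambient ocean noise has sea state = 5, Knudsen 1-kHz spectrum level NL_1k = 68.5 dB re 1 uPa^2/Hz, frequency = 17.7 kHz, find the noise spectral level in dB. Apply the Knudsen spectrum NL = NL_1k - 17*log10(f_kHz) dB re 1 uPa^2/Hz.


NL = NL_1k - 17*log10(f_kHz) = 68.5 - 17*log10(17.7) = 68.5 - (21.22) = 47.28

47.28 dB


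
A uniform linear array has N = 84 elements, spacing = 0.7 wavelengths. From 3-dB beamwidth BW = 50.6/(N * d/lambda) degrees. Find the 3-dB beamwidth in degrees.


BW = 50.6 / (84 * 0.7) = 50.6 / 58.8 = 0.86

0.86 deg


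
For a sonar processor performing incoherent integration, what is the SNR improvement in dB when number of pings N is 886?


Gain = 5*log10(886) = 14.74

14.74 dB


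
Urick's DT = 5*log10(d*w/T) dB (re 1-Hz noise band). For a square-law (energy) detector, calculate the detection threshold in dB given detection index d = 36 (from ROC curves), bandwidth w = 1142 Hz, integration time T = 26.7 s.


15.94 dB


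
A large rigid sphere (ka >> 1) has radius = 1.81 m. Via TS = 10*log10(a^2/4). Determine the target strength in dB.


-0.87 dB


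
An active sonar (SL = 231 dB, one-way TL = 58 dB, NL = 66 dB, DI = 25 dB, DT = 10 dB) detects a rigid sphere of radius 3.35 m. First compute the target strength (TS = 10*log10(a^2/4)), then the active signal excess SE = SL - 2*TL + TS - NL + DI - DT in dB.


Step 1: TS = 10*log10(3.35^2/4) = 4.48 dB
Step 2: SE = SL - 2*TL + TS - NL + DI - DT = 231 - 2*58 + (4.48) - 66 + 25 - 10 = 68.48

68.48 dB


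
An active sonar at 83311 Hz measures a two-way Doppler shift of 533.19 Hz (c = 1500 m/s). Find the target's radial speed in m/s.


4.8 m/s


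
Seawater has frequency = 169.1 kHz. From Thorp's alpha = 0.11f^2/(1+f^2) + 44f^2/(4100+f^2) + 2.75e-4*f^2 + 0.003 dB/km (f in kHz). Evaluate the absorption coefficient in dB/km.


f^2 = 28594.81
alpha = 0.11*28594.81/(1+28594.81) + 44*28594.81/(4100+28594.81) + 2.75e-4*28594.81 + 0.003 = 46.459

46.459 dB/km


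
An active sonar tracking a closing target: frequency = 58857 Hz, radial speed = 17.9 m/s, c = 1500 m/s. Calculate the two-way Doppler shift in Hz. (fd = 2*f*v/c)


fd = 2*f*v/c = 2 * 58857 * 17.9 / 1500 = 1404.72

1404.72 Hz


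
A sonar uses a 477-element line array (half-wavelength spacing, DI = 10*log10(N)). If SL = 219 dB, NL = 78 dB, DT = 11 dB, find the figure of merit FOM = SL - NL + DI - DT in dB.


Step 1: DI = 10*log10(477) = 26.79 dB
Step 2: FOM = SL - NL + DI - DT = 219 - 78 + 26.79 - 11 = 156.79

156.79 dB


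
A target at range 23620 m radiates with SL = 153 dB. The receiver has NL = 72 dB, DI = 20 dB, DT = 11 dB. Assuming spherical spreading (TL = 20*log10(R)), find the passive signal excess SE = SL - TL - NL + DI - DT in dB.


Step 1: TL = 20*log10(23620) = 87.47 dB
Step 2: SE = 153 - 87.47 - 72 + 20 - 11 = 2.53

2.53 dB


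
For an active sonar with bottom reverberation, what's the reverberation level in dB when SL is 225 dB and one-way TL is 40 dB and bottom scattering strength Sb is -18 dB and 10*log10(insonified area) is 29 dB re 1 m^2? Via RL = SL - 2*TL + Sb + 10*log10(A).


RL = SL - 2*TL + Sb + 10*log10(A) = 225 - 2*40 + (-18) + 29 = 156

156 dB


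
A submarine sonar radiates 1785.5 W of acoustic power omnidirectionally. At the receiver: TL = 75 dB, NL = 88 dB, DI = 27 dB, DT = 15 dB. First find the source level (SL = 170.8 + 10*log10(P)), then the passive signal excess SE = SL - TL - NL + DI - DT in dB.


Step 1: SL = 170.8 + 10*log10(1785.5) = 203.32 dB
Step 2: SE = SL - TL - NL + DI - DT = 203.32 - 75 - 88 + 27 - 15 = 52.32

52.32 dB


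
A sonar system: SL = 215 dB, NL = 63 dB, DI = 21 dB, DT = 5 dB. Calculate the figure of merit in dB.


FOM = SL - NL + DI - DT = 215 - 63 + 21 - 5 = 168

168 dB


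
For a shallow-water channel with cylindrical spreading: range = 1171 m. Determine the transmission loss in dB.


TL = 10*log10(1171) = 30.69

30.69 dB


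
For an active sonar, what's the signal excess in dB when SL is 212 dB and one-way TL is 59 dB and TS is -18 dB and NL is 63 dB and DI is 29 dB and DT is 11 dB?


31 dB


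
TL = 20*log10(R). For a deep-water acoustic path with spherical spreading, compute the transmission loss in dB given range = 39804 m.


TL = 20*log10(39804) = 92.0

92.0 dB


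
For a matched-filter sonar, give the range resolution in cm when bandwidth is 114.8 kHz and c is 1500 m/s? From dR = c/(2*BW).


0.65 cm


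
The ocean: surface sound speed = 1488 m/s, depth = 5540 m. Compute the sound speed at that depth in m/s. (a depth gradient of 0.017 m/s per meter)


c = 1488 + 0.017 * 5540 = 1582.18

1582.18 m/s


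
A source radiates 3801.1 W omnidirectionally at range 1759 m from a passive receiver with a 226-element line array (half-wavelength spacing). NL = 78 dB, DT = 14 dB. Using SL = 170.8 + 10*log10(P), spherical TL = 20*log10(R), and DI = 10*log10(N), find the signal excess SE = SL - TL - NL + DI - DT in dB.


Step 1: SL = 170.8 + 10*log10(3801.1) = 206.6 dB
Step 2: TL = 20*log10(1759) = 64.91 dB
Step 3: DI = 10*log10(226) = 23.54 dB
Step 4: SE = SL - TL - NL + DI - DT = 206.6 - 64.91 - 78 + 23.54 - 14 = 73.23

73.23 dB


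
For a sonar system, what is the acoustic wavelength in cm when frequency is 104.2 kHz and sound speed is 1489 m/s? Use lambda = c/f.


lambda = c/f = 1489 / 104200 = 0.0143 m = 1.43 cm

1.43 cm


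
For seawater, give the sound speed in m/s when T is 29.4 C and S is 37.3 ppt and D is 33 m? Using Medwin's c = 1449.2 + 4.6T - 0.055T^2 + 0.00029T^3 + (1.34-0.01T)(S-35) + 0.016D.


c = 1449.2 + 4.6*29.4 - 0.055*29.4^2 + 0.00029*29.4^3 + (1.34 - 0.01*29.4)*(37.3 - 35) + 0.016*33 = 1547.2

1547.2 m/s


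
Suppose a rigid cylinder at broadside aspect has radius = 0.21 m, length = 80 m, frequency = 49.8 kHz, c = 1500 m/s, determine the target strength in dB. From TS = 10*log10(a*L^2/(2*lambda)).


lambda = 1500/49800 = 0.03012 m
TS = 10*log10(0.21*80^2/(2*0.03012)) = 43.49

43.49 dB


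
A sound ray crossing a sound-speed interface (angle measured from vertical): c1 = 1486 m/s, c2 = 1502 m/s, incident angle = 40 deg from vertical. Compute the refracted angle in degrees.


40.52 deg


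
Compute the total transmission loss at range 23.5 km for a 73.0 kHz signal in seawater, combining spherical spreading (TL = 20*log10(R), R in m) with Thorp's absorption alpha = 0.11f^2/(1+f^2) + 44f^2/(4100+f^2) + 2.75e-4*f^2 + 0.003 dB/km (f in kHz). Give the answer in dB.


708.9 dB


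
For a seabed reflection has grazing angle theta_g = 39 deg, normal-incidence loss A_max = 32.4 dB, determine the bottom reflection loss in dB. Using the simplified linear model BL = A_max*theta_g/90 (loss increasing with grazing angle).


BL = A_max * theta_g / 90 = 32.4 * 39 / 90 = 14.04

14.04 dB


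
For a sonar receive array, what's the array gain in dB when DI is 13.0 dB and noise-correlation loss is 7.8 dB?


AG = DI - L_corr = 13.0 - 7.8 = 5.2

5.2 dB


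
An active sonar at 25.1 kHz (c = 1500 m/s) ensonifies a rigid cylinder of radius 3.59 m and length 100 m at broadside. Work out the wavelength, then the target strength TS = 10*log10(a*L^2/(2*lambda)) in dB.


Step 1: lambda = c/f = 1500/25100 = 0.05976 m
Step 2: TS = 10*log10(a*L^2/(2*lambda)) = 10*log10(3.59*100^2/(2*0.05976)) = 54.78

54.78 dB


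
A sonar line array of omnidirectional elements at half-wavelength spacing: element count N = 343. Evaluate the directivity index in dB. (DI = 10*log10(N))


DI = 10*log10(343) = 25.35

25.35 dB


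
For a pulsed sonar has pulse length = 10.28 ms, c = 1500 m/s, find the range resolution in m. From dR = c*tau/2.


7.71 m


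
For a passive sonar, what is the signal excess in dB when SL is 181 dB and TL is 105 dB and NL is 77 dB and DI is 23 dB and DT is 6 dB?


SE = SL - TL - NL + DI - DT = 181 - 105 - 77 + 23 - 6 = 16

16 dB


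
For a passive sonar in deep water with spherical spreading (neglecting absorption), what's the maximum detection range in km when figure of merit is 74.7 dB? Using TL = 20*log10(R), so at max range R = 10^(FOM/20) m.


5.43 km


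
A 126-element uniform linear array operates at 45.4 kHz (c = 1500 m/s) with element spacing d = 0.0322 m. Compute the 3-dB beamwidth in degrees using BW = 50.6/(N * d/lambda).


Step 1: lambda = 1500/45400 = 0.03304 m
Step 2: d/lambda = 0.0322/0.03304 = 0.9746
Step 3: BW = 50.6/(N * d/lambda) = 50.6/(126 * 0.9746) = 0.41

0.41 deg


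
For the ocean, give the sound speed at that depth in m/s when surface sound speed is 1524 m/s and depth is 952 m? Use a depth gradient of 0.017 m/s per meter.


c = 1524 + 0.017 * 952 = 1540.184

1540.184 m/s


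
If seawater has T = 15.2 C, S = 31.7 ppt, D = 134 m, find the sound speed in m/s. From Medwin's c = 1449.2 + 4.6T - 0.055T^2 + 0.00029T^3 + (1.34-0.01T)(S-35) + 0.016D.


1505.65 m/s


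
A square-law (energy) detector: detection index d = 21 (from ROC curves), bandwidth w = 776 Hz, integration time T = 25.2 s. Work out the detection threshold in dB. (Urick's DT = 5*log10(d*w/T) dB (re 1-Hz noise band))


DT = 5*log10(d*w/T) = 5*log10(21 * 776 / 25.2) = 5*log10(646.67) = 14.05

14.05 dB


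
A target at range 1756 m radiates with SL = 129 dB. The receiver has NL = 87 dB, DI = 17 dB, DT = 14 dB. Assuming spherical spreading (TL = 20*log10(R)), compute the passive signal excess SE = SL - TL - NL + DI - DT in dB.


-19.89 dB


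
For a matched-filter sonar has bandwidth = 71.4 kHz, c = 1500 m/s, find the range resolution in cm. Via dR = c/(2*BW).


dR = c/(2*BW) = 1500 / (2 * 71.4e3) = 0.0105 m = 1.05 cm

1.05 cm


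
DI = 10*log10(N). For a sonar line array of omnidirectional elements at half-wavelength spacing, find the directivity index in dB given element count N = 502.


27.01 dB


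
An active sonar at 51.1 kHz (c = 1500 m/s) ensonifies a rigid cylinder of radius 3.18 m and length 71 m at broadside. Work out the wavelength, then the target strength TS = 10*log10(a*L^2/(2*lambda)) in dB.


Step 1: lambda = c/f = 1500/51100 = 0.02935 m
Step 2: TS = 10*log10(a*L^2/(2*lambda)) = 10*log10(3.18*71^2/(2*0.02935)) = 54.36

54.36 dB


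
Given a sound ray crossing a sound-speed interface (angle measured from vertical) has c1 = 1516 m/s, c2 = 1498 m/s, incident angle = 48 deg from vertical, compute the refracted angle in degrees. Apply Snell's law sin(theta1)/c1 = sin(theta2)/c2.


sin(theta2) = (c2/c1)*sin(theta1) = (1498/1516)*sin(48 deg) = 0.73432
theta2 = arcsin(0.73432) = 47.25

47.25 deg


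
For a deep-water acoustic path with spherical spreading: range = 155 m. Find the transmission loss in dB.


TL = 20*log10(155) = 43.81

43.81 dB


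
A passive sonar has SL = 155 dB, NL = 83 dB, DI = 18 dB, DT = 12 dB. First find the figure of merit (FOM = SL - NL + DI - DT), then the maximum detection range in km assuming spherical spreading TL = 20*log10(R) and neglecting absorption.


Step 1: FOM = SL - NL + DI - DT = 155 - 83 + 18 - 12 = 78 dB
Step 2: at max range FOM = TL = 20*log10(R), so R = 10^(78/20) = 7943.28 m = 7.94 km

7.94 km


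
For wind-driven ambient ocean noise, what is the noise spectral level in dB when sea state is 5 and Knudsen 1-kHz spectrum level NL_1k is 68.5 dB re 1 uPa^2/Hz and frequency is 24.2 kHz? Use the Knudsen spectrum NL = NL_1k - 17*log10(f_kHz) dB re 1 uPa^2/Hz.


NL = NL_1k - 17*log10(f_kHz) = 68.5 - 17*log10(24.2) = 68.5 - (23.52) = 44.98

44.98 dB


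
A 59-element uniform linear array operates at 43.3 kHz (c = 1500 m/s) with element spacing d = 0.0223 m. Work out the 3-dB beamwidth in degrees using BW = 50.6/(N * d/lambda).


1.33 deg


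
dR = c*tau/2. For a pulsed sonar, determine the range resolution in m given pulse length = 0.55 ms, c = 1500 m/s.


dR = c*tau/2 = 1500 * 0.55e-3 / 2 = 0.4125

0.4125 m


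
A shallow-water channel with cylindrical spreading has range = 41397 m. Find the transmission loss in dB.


46.17 dB


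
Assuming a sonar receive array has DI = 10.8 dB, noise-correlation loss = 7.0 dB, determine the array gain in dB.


AG = DI - L_corr = 10.8 - 7.0 = 3.8

3.8 dB


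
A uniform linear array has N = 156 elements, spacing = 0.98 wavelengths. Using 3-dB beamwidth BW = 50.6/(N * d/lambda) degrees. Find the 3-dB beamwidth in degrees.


BW = 50.6 / (156 * 0.98) = 50.6 / 152.88 = 0.33

0.33 deg


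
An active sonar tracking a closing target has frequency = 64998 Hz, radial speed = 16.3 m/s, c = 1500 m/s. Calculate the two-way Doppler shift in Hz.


fd = 2*f*v/c = 2 * 64998 * 16.3 / 1500 = 1412.62

1412.62 Hz


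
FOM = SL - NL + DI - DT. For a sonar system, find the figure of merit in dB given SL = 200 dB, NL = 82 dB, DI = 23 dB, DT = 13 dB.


FOM = SL - NL + DI - DT = 200 - 82 + 23 - 13 = 128

128 dB


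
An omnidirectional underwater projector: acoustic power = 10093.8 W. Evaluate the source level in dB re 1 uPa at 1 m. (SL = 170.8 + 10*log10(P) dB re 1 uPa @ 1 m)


SL = 170.8 + 10*log10(10093.8) = 170.8 + 40.04 = 210.84

210.84 dB


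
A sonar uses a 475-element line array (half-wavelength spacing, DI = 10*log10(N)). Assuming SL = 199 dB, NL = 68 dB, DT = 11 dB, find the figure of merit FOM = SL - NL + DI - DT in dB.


Step 1: DI = 10*log10(475) = 26.77 dB
Step 2: FOM = SL - NL + DI - DT = 199 - 68 + 26.77 - 11 = 146.77

146.77 dB


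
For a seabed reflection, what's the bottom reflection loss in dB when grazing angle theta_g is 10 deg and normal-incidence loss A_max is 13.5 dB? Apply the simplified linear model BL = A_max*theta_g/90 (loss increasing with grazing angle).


BL = A_max * theta_g / 90 = 13.5 * 10 / 90 = 1.5

1.5 dB


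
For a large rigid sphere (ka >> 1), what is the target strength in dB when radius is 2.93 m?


TS = 10*log10(2.93^2 / 4) = 10*log10(2.146225) = 3.32

3.32 dB


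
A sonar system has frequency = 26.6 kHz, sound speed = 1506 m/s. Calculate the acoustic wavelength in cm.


5.66 cm


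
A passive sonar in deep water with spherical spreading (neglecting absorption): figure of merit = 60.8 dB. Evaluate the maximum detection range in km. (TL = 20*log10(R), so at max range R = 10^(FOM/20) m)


At max range FOM = TL, so 20*log10(R) = 60.8
R = 10^(60.8/20) = 1096.48 m = 1.1 km

1.1 km


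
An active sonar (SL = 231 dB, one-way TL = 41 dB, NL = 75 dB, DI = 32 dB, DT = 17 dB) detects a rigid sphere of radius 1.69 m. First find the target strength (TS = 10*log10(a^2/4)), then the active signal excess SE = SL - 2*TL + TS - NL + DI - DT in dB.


Step 1: TS = 10*log10(1.69^2/4) = -1.46 dB
Step 2: SE = SL - 2*TL + TS - NL + DI - DT = 231 - 2*41 + (-1.46) - 75 + 32 - 17 = 87.54

87.54 dB


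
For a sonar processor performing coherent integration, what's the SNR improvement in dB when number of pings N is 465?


26.67 dB


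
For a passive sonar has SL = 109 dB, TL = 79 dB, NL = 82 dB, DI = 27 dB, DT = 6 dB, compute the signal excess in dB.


SE = SL - TL - NL + DI - DT = 109 - 79 - 82 + 27 - 6 = -31

-31 dB


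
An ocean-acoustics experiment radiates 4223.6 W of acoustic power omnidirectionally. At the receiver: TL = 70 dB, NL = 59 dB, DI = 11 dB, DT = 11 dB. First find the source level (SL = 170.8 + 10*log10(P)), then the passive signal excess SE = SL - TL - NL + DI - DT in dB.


Step 1: SL = 170.8 + 10*log10(4223.6) = 207.06 dB
Step 2: SE = SL - TL - NL + DI - DT = 207.06 - 70 - 59 + 11 - 11 = 78.06

78.06 dB


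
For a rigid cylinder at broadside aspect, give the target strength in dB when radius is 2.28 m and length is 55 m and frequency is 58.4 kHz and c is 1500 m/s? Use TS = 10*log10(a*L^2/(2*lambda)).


51.28 dB


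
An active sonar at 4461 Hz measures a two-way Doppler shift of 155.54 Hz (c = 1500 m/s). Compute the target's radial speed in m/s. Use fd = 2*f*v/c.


From fd = 2*f*v/c, v = c*fd/(2*f) = 1500 * 155.54 / (2*4461) = 26.15

26.15 m/s


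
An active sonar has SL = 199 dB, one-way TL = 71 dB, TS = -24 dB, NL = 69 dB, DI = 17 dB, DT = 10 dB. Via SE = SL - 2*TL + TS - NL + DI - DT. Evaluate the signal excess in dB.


SE = SL - 2*TL + TS - NL + DI - DT = 199 - 2*71 + (-24) - 69 + 17 - 10 = -29

-29 dB


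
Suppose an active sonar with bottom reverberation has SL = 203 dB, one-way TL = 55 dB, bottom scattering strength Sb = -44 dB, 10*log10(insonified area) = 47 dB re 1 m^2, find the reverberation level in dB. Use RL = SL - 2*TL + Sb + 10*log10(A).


96 dB


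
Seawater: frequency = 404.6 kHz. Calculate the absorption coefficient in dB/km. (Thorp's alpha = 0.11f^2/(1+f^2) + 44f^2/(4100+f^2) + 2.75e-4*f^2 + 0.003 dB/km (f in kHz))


f^2 = 163701.16
alpha = 0.11*163701.16/(1+163701.16) + 44*163701.16/(4100+163701.16) + 2.75e-4*163701.16 + 0.003 = 88.056

88.056 dB/km


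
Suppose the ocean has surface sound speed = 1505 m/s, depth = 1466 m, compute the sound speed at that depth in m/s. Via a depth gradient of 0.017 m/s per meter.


c = 1505 + 0.017 * 1466 = 1529.922

1529.922 m/s
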